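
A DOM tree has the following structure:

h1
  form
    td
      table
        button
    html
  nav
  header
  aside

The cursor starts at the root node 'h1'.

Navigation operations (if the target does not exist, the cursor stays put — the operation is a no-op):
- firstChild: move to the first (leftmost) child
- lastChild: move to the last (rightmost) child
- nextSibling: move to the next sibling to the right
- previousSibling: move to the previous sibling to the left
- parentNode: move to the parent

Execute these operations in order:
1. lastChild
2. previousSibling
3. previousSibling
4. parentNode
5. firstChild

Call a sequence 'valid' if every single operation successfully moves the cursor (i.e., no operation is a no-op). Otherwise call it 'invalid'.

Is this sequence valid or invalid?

After 1 (lastChild): aside
After 2 (previousSibling): header
After 3 (previousSibling): nav
After 4 (parentNode): h1
After 5 (firstChild): form

Answer: valid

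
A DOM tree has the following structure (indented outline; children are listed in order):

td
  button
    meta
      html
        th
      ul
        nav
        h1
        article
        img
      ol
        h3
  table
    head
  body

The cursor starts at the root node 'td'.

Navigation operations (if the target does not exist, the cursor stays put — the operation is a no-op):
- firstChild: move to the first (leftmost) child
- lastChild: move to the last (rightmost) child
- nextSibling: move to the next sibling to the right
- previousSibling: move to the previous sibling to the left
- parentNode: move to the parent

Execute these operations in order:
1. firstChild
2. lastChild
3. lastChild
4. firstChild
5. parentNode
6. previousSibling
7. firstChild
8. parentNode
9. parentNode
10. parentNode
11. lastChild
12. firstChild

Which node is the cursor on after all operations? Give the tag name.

Answer: html

Derivation:
After 1 (firstChild): button
After 2 (lastChild): meta
After 3 (lastChild): ol
After 4 (firstChild): h3
After 5 (parentNode): ol
After 6 (previousSibling): ul
After 7 (firstChild): nav
After 8 (parentNode): ul
After 9 (parentNode): meta
After 10 (parentNode): button
After 11 (lastChild): meta
After 12 (firstChild): html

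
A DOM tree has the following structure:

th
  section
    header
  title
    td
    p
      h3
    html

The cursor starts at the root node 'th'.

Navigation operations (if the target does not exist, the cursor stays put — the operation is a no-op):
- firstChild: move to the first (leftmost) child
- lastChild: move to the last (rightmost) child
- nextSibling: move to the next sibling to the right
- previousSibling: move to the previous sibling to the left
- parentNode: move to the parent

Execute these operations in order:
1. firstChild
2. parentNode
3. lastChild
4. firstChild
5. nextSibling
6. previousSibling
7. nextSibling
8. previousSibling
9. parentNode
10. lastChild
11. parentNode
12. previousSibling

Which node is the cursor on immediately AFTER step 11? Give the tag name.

Answer: title

Derivation:
After 1 (firstChild): section
After 2 (parentNode): th
After 3 (lastChild): title
After 4 (firstChild): td
After 5 (nextSibling): p
After 6 (previousSibling): td
After 7 (nextSibling): p
After 8 (previousSibling): td
After 9 (parentNode): title
After 10 (lastChild): html
After 11 (parentNode): title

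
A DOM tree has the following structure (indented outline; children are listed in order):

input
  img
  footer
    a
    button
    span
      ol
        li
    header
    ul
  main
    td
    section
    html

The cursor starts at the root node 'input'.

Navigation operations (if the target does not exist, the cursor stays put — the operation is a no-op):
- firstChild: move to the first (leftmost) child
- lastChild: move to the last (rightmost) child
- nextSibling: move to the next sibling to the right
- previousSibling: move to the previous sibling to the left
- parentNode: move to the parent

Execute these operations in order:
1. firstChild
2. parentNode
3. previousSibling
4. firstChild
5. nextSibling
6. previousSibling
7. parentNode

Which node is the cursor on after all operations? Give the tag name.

Answer: input

Derivation:
After 1 (firstChild): img
After 2 (parentNode): input
After 3 (previousSibling): input (no-op, stayed)
After 4 (firstChild): img
After 5 (nextSibling): footer
After 6 (previousSibling): img
After 7 (parentNode): input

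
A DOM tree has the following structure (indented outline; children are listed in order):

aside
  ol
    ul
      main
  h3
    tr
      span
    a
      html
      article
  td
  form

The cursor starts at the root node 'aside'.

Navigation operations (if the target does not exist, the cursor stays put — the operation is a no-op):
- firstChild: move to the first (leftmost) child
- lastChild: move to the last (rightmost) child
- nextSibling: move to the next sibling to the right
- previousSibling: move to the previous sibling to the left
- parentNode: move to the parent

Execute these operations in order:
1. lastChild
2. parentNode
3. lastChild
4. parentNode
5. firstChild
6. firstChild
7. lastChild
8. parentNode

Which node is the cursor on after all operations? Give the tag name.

Answer: ul

Derivation:
After 1 (lastChild): form
After 2 (parentNode): aside
After 3 (lastChild): form
After 4 (parentNode): aside
After 5 (firstChild): ol
After 6 (firstChild): ul
After 7 (lastChild): main
After 8 (parentNode): ul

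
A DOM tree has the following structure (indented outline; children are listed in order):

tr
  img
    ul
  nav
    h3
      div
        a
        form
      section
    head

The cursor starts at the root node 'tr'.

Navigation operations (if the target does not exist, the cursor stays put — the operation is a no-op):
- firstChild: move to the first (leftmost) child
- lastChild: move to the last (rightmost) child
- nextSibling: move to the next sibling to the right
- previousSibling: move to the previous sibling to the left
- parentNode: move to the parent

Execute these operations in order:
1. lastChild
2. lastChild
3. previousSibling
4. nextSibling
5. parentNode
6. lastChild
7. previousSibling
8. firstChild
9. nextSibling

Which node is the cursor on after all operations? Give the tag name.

Answer: section

Derivation:
After 1 (lastChild): nav
After 2 (lastChild): head
After 3 (previousSibling): h3
After 4 (nextSibling): head
After 5 (parentNode): nav
After 6 (lastChild): head
After 7 (previousSibling): h3
After 8 (firstChild): div
After 9 (nextSibling): section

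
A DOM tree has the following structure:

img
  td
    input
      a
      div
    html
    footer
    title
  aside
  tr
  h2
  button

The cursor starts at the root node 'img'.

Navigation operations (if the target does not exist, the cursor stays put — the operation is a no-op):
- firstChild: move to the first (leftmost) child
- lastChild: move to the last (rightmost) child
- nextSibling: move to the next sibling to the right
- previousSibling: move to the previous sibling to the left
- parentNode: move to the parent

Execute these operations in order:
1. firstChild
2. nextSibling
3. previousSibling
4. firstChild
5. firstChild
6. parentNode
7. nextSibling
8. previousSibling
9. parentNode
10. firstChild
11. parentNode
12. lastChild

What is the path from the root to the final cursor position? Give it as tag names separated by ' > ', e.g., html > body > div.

After 1 (firstChild): td
After 2 (nextSibling): aside
After 3 (previousSibling): td
After 4 (firstChild): input
After 5 (firstChild): a
After 6 (parentNode): input
After 7 (nextSibling): html
After 8 (previousSibling): input
After 9 (parentNode): td
After 10 (firstChild): input
After 11 (parentNode): td
After 12 (lastChild): title

Answer: img > td > title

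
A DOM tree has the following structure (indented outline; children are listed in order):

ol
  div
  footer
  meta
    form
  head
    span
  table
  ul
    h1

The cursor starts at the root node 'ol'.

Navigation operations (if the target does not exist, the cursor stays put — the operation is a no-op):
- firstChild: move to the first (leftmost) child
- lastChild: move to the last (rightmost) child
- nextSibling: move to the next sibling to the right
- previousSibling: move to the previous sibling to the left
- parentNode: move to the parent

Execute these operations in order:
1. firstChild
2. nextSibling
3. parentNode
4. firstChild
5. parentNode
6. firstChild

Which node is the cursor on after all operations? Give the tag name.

Answer: div

Derivation:
After 1 (firstChild): div
After 2 (nextSibling): footer
After 3 (parentNode): ol
After 4 (firstChild): div
After 5 (parentNode): ol
After 6 (firstChild): div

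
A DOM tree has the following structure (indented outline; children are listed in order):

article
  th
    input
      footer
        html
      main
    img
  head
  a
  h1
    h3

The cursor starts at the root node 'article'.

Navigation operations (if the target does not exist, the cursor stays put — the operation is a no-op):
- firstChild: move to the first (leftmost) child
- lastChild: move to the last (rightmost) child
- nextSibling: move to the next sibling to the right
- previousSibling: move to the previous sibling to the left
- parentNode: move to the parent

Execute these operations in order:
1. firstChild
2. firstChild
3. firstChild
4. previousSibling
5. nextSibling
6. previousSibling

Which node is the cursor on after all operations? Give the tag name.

After 1 (firstChild): th
After 2 (firstChild): input
After 3 (firstChild): footer
After 4 (previousSibling): footer (no-op, stayed)
After 5 (nextSibling): main
After 6 (previousSibling): footer

Answer: footer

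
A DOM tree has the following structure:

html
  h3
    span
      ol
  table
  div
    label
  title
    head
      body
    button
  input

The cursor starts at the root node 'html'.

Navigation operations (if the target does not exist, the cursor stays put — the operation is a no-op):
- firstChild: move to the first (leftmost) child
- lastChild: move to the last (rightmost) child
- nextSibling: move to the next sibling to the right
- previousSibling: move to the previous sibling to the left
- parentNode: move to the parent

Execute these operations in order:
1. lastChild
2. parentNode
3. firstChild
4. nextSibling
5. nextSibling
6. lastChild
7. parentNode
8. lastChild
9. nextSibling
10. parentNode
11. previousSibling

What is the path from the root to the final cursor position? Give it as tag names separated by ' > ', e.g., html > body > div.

After 1 (lastChild): input
After 2 (parentNode): html
After 3 (firstChild): h3
After 4 (nextSibling): table
After 5 (nextSibling): div
After 6 (lastChild): label
After 7 (parentNode): div
After 8 (lastChild): label
After 9 (nextSibling): label (no-op, stayed)
After 10 (parentNode): div
After 11 (previousSibling): table

Answer: html > table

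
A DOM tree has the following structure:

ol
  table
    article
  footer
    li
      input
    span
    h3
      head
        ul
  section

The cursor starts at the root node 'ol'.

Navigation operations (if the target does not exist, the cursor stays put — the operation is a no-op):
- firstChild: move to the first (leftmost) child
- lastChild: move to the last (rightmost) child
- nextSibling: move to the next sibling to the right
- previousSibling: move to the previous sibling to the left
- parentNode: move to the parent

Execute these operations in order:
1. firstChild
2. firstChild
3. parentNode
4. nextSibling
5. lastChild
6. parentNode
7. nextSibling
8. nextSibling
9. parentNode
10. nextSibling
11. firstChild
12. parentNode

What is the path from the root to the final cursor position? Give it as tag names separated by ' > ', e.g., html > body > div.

Answer: ol

Derivation:
After 1 (firstChild): table
After 2 (firstChild): article
After 3 (parentNode): table
After 4 (nextSibling): footer
After 5 (lastChild): h3
After 6 (parentNode): footer
After 7 (nextSibling): section
After 8 (nextSibling): section (no-op, stayed)
After 9 (parentNode): ol
After 10 (nextSibling): ol (no-op, stayed)
After 11 (firstChild): table
After 12 (parentNode): ol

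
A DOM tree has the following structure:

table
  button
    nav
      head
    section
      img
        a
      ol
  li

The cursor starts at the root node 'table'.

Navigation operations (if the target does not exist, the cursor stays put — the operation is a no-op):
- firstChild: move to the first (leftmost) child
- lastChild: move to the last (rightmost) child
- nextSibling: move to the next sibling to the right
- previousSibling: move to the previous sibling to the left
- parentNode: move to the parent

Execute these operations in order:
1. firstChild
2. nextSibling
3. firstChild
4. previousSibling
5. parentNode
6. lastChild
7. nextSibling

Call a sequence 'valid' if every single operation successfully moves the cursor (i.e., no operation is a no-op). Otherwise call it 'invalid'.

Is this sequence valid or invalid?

Answer: invalid

Derivation:
After 1 (firstChild): button
After 2 (nextSibling): li
After 3 (firstChild): li (no-op, stayed)
After 4 (previousSibling): button
After 5 (parentNode): table
After 6 (lastChild): li
After 7 (nextSibling): li (no-op, stayed)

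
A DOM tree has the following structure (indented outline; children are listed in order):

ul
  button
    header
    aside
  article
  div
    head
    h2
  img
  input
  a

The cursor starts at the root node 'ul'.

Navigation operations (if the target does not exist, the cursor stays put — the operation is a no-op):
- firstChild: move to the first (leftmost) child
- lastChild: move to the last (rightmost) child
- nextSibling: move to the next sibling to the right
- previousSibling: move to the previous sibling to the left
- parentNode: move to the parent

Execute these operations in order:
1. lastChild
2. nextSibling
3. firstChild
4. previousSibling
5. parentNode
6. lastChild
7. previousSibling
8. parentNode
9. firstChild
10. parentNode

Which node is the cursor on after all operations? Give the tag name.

Answer: ul

Derivation:
After 1 (lastChild): a
After 2 (nextSibling): a (no-op, stayed)
After 3 (firstChild): a (no-op, stayed)
After 4 (previousSibling): input
After 5 (parentNode): ul
After 6 (lastChild): a
After 7 (previousSibling): input
After 8 (parentNode): ul
After 9 (firstChild): button
After 10 (parentNode): ul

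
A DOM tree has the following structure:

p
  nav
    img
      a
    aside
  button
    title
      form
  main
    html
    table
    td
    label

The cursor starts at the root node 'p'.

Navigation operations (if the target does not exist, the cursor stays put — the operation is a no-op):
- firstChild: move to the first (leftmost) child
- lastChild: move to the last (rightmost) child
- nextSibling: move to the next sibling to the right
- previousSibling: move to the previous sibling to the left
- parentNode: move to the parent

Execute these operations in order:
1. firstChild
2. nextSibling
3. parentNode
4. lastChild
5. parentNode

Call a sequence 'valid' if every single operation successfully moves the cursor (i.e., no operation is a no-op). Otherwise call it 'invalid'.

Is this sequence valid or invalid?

Answer: valid

Derivation:
After 1 (firstChild): nav
After 2 (nextSibling): button
After 3 (parentNode): p
After 4 (lastChild): main
After 5 (parentNode): p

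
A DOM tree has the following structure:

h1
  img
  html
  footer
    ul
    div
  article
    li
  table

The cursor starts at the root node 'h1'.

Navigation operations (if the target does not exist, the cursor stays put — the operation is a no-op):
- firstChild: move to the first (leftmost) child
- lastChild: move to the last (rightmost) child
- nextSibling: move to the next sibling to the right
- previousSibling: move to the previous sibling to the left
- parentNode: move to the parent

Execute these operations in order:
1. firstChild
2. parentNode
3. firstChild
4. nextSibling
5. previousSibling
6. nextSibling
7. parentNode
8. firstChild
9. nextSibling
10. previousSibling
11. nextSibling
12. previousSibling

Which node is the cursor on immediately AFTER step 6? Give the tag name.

Answer: html

Derivation:
After 1 (firstChild): img
After 2 (parentNode): h1
After 3 (firstChild): img
After 4 (nextSibling): html
After 5 (previousSibling): img
After 6 (nextSibling): html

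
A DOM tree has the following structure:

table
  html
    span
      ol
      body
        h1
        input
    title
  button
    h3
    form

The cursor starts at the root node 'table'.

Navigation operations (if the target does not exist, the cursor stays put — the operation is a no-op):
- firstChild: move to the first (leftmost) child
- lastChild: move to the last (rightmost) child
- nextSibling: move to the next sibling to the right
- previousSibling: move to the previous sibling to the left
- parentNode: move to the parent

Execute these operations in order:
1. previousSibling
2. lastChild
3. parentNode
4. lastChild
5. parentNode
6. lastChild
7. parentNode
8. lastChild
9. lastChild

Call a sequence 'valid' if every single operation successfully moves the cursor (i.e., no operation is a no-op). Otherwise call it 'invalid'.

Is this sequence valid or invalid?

Answer: invalid

Derivation:
After 1 (previousSibling): table (no-op, stayed)
After 2 (lastChild): button
After 3 (parentNode): table
After 4 (lastChild): button
After 5 (parentNode): table
After 6 (lastChild): button
After 7 (parentNode): table
After 8 (lastChild): button
After 9 (lastChild): form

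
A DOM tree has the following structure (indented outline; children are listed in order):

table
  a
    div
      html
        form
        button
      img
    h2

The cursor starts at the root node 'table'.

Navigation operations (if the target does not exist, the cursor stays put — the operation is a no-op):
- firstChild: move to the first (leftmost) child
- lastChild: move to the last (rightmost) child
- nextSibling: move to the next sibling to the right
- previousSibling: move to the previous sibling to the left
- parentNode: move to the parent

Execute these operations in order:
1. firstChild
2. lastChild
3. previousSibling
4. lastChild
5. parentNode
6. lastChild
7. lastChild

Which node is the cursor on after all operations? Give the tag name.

After 1 (firstChild): a
After 2 (lastChild): h2
After 3 (previousSibling): div
After 4 (lastChild): img
After 5 (parentNode): div
After 6 (lastChild): img
After 7 (lastChild): img (no-op, stayed)

Answer: img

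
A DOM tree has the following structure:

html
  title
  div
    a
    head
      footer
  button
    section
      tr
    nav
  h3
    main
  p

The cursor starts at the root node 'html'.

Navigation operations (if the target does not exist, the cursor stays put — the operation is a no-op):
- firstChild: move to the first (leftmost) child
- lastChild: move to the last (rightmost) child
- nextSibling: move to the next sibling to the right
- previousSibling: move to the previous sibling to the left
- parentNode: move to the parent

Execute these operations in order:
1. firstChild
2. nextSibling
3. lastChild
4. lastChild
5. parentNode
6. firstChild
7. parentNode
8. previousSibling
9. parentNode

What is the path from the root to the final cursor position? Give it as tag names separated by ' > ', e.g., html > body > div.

After 1 (firstChild): title
After 2 (nextSibling): div
After 3 (lastChild): head
After 4 (lastChild): footer
After 5 (parentNode): head
After 6 (firstChild): footer
After 7 (parentNode): head
After 8 (previousSibling): a
After 9 (parentNode): div

Answer: html > div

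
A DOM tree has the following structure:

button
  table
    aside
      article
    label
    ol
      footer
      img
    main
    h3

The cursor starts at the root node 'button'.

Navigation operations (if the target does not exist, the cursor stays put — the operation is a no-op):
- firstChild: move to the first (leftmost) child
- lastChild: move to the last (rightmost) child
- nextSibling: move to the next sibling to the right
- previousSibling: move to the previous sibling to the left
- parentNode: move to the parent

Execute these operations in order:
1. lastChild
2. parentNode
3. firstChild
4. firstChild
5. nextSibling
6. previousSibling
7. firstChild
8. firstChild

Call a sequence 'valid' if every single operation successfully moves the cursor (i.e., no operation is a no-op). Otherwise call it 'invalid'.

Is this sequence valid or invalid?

Answer: invalid

Derivation:
After 1 (lastChild): table
After 2 (parentNode): button
After 3 (firstChild): table
After 4 (firstChild): aside
After 5 (nextSibling): label
After 6 (previousSibling): aside
After 7 (firstChild): article
After 8 (firstChild): article (no-op, stayed)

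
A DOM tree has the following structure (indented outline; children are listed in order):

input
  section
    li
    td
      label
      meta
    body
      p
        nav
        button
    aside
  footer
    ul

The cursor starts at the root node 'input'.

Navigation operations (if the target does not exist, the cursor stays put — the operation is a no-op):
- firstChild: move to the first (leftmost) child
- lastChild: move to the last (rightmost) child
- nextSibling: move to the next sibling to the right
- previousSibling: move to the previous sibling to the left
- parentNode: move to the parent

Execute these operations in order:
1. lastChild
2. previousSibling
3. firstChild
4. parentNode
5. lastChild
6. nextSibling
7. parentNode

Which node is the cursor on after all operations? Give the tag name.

After 1 (lastChild): footer
After 2 (previousSibling): section
After 3 (firstChild): li
After 4 (parentNode): section
After 5 (lastChild): aside
After 6 (nextSibling): aside (no-op, stayed)
After 7 (parentNode): section

Answer: section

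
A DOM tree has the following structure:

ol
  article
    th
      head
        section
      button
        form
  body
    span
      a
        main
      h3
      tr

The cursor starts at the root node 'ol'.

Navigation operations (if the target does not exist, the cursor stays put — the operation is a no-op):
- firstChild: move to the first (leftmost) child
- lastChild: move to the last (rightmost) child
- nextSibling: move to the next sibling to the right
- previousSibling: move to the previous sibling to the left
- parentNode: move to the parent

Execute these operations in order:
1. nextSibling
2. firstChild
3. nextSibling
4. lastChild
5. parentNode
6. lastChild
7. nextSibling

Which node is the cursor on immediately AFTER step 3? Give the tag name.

Answer: body

Derivation:
After 1 (nextSibling): ol (no-op, stayed)
After 2 (firstChild): article
After 3 (nextSibling): body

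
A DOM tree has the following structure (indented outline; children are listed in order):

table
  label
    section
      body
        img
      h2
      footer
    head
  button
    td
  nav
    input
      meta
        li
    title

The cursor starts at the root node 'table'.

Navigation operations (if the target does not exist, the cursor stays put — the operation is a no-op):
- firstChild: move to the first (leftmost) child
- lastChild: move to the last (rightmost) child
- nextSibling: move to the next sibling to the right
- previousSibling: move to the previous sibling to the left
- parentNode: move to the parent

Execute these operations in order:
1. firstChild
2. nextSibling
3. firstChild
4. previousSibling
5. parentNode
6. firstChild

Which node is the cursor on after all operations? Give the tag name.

After 1 (firstChild): label
After 2 (nextSibling): button
After 3 (firstChild): td
After 4 (previousSibling): td (no-op, stayed)
After 5 (parentNode): button
After 6 (firstChild): td

Answer: td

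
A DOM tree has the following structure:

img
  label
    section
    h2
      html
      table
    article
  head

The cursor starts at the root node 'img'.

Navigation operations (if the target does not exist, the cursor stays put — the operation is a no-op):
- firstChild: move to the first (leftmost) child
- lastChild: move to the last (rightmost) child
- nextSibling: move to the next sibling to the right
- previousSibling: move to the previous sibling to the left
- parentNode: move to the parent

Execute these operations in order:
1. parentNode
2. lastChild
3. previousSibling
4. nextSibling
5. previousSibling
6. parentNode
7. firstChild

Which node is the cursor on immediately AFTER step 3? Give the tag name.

Answer: label

Derivation:
After 1 (parentNode): img (no-op, stayed)
After 2 (lastChild): head
After 3 (previousSibling): label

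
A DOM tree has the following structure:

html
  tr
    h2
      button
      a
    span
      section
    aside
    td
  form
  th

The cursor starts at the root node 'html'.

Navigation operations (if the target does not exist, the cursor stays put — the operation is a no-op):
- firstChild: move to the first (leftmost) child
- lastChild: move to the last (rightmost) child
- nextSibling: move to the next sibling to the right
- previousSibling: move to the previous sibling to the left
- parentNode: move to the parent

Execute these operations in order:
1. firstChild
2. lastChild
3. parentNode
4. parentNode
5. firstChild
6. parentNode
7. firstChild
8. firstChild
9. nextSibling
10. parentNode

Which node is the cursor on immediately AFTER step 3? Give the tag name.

Answer: tr

Derivation:
After 1 (firstChild): tr
After 2 (lastChild): td
After 3 (parentNode): tr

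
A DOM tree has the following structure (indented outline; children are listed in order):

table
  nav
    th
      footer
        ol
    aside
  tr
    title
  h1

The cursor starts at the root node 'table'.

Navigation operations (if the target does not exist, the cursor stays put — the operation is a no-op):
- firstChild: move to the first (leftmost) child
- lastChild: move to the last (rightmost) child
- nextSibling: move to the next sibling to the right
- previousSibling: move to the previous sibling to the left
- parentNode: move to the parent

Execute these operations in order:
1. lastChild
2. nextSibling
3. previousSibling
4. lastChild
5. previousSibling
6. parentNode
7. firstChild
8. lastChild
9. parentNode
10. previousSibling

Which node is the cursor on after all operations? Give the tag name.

After 1 (lastChild): h1
After 2 (nextSibling): h1 (no-op, stayed)
After 3 (previousSibling): tr
After 4 (lastChild): title
After 5 (previousSibling): title (no-op, stayed)
After 6 (parentNode): tr
After 7 (firstChild): title
After 8 (lastChild): title (no-op, stayed)
After 9 (parentNode): tr
After 10 (previousSibling): nav

Answer: nav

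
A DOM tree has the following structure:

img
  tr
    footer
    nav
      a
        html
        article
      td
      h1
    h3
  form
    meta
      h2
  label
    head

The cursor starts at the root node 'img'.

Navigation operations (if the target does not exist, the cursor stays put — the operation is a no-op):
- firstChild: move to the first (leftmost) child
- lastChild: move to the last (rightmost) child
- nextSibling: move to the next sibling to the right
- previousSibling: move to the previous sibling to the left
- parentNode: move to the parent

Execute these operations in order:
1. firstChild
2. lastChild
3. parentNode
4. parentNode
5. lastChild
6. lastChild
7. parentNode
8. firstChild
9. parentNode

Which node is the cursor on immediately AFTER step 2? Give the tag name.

Answer: h3

Derivation:
After 1 (firstChild): tr
After 2 (lastChild): h3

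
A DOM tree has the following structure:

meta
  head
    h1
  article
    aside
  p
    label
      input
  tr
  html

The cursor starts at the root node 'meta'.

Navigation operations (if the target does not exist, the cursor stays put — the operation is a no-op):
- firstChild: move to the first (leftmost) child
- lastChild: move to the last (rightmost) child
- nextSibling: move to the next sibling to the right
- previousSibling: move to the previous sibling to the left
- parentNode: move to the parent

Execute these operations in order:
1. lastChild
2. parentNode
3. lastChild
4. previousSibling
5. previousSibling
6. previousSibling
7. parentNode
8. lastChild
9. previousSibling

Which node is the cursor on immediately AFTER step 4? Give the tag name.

Answer: tr

Derivation:
After 1 (lastChild): html
After 2 (parentNode): meta
After 3 (lastChild): html
After 4 (previousSibling): tr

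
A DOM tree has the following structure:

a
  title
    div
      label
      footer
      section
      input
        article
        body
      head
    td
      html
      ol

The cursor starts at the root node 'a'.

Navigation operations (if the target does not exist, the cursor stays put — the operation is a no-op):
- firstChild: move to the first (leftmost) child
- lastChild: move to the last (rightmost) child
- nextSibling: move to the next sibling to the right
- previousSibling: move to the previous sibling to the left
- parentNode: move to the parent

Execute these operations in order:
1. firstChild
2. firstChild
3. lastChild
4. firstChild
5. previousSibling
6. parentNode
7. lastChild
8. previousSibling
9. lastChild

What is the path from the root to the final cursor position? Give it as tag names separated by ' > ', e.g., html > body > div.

Answer: a > title > div > input > body

Derivation:
After 1 (firstChild): title
After 2 (firstChild): div
After 3 (lastChild): head
After 4 (firstChild): head (no-op, stayed)
After 5 (previousSibling): input
After 6 (parentNode): div
After 7 (lastChild): head
After 8 (previousSibling): input
After 9 (lastChild): body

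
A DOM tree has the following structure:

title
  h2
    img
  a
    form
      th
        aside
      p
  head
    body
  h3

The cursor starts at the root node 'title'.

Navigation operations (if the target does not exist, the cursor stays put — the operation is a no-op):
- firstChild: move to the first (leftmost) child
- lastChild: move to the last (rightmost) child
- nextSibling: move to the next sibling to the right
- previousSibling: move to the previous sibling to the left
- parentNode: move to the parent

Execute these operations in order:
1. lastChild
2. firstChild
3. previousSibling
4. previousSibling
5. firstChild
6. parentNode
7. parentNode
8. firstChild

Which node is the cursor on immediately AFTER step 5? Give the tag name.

After 1 (lastChild): h3
After 2 (firstChild): h3 (no-op, stayed)
After 3 (previousSibling): head
After 4 (previousSibling): a
After 5 (firstChild): form

Answer: form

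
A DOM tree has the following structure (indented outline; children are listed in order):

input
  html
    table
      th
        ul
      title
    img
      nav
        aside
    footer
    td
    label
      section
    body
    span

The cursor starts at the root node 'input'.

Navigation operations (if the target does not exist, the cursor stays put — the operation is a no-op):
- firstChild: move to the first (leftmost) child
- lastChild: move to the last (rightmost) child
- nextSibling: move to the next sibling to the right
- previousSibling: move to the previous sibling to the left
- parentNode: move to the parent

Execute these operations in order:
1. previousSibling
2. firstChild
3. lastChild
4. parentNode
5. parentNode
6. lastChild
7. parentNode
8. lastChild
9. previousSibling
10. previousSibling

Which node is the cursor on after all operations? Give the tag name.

After 1 (previousSibling): input (no-op, stayed)
After 2 (firstChild): html
After 3 (lastChild): span
After 4 (parentNode): html
After 5 (parentNode): input
After 6 (lastChild): html
After 7 (parentNode): input
After 8 (lastChild): html
After 9 (previousSibling): html (no-op, stayed)
After 10 (previousSibling): html (no-op, stayed)

Answer: html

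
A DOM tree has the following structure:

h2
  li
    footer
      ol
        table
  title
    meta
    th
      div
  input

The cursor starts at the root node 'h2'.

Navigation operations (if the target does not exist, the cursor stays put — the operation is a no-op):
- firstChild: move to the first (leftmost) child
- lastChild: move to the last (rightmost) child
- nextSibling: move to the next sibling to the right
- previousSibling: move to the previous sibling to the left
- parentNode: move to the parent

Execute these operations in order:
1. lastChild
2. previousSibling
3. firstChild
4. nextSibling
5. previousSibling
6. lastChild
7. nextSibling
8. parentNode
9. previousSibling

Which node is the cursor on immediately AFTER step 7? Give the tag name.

Answer: th

Derivation:
After 1 (lastChild): input
After 2 (previousSibling): title
After 3 (firstChild): meta
After 4 (nextSibling): th
After 5 (previousSibling): meta
After 6 (lastChild): meta (no-op, stayed)
After 7 (nextSibling): th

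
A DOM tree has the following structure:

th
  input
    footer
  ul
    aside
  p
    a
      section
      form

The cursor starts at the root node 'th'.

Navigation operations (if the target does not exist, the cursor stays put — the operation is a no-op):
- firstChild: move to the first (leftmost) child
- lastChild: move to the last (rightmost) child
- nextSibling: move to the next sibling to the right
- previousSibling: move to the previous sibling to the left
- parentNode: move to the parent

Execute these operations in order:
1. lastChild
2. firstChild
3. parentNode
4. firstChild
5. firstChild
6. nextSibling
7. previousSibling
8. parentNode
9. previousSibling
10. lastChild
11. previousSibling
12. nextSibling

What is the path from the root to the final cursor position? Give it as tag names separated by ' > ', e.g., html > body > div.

Answer: th > p > a > form

Derivation:
After 1 (lastChild): p
After 2 (firstChild): a
After 3 (parentNode): p
After 4 (firstChild): a
After 5 (firstChild): section
After 6 (nextSibling): form
After 7 (previousSibling): section
After 8 (parentNode): a
After 9 (previousSibling): a (no-op, stayed)
After 10 (lastChild): form
After 11 (previousSibling): section
After 12 (nextSibling): form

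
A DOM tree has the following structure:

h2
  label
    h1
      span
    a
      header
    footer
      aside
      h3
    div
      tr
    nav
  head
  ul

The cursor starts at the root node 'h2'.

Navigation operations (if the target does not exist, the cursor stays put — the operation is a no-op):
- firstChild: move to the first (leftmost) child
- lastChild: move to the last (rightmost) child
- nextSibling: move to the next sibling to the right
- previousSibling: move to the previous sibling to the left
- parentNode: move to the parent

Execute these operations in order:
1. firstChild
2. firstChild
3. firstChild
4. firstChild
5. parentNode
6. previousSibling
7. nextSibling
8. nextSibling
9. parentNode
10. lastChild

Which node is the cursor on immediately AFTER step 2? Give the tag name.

After 1 (firstChild): label
After 2 (firstChild): h1

Answer: h1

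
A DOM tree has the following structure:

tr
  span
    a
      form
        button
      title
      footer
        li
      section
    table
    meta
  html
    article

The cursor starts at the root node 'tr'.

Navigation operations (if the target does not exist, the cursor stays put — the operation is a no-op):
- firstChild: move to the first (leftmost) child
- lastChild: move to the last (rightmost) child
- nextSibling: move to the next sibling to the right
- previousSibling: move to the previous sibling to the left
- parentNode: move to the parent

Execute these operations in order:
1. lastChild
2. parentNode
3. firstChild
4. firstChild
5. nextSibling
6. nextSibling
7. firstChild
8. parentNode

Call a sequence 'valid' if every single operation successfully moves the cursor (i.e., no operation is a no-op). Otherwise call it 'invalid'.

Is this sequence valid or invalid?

After 1 (lastChild): html
After 2 (parentNode): tr
After 3 (firstChild): span
After 4 (firstChild): a
After 5 (nextSibling): table
After 6 (nextSibling): meta
After 7 (firstChild): meta (no-op, stayed)
After 8 (parentNode): span

Answer: invalid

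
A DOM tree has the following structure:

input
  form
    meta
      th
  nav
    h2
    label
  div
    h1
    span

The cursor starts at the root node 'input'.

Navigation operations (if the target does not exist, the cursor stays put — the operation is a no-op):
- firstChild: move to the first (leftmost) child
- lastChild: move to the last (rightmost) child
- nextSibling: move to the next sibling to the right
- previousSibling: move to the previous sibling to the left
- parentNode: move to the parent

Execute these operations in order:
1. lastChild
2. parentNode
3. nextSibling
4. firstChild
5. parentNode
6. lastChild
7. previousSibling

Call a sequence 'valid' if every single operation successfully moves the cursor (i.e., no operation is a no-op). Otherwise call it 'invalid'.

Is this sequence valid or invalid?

Answer: invalid

Derivation:
After 1 (lastChild): div
After 2 (parentNode): input
After 3 (nextSibling): input (no-op, stayed)
After 4 (firstChild): form
After 5 (parentNode): input
After 6 (lastChild): div
After 7 (previousSibling): nav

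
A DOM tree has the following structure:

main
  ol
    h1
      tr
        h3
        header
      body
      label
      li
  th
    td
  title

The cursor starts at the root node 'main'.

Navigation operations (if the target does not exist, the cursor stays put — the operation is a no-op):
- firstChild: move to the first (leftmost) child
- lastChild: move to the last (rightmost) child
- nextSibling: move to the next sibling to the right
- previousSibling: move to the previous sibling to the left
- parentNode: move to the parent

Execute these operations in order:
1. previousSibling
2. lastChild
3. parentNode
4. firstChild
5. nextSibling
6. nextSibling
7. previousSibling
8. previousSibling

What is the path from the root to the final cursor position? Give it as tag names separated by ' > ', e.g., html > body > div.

After 1 (previousSibling): main (no-op, stayed)
After 2 (lastChild): title
After 3 (parentNode): main
After 4 (firstChild): ol
After 5 (nextSibling): th
After 6 (nextSibling): title
After 7 (previousSibling): th
After 8 (previousSibling): ol

Answer: main > ol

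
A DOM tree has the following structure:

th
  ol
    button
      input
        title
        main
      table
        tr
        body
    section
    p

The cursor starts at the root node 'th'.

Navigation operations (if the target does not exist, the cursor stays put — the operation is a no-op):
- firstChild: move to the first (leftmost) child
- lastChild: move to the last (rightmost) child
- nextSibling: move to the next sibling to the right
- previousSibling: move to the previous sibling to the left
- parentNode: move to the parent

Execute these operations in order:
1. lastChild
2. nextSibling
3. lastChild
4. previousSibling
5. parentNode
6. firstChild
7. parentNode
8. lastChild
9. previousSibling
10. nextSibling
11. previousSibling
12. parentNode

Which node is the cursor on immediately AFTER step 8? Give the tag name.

Answer: p

Derivation:
After 1 (lastChild): ol
After 2 (nextSibling): ol (no-op, stayed)
After 3 (lastChild): p
After 4 (previousSibling): section
After 5 (parentNode): ol
After 6 (firstChild): button
After 7 (parentNode): ol
After 8 (lastChild): p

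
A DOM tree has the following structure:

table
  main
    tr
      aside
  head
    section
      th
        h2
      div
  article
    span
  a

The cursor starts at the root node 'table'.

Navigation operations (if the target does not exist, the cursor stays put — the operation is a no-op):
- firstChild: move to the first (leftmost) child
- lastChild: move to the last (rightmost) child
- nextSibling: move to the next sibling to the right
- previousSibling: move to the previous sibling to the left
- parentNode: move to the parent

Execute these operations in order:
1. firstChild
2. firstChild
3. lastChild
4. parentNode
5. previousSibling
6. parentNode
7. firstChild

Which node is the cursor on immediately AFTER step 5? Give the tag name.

Answer: tr

Derivation:
After 1 (firstChild): main
After 2 (firstChild): tr
After 3 (lastChild): aside
After 4 (parentNode): tr
After 5 (previousSibling): tr (no-op, stayed)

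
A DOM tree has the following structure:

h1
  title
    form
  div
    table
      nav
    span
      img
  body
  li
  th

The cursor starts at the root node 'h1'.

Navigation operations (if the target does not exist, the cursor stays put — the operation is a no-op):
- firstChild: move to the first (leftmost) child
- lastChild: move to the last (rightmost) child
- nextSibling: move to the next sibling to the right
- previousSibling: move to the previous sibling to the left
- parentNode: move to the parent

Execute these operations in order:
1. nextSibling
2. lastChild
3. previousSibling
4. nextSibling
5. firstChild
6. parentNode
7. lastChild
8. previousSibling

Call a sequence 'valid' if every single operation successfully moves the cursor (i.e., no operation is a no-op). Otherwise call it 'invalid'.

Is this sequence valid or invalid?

After 1 (nextSibling): h1 (no-op, stayed)
After 2 (lastChild): th
After 3 (previousSibling): li
After 4 (nextSibling): th
After 5 (firstChild): th (no-op, stayed)
After 6 (parentNode): h1
After 7 (lastChild): th
After 8 (previousSibling): li

Answer: invalid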